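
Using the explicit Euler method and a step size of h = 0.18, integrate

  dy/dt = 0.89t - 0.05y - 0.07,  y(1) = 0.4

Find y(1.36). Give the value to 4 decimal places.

Euler: y_{n+1} = y_n + h·f(t_n, y_n).
t=1.000000, y=0.400000: f=0.800000 → y ← 0.400000 + 0.18·0.800000 = 0.544000
t=1.180000, y=0.544000: f=0.953000 → y ← 0.544000 + 0.18·0.953000 = 0.715540
y(1.36) ≈ 0.7155

0.7155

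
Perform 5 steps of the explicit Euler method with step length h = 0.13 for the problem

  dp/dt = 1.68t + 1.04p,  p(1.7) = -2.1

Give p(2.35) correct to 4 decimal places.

-1.2030

Euler: p_{n+1} = p_n + h·f(t_n, p_n).
t=1.700000, p=-2.100000: f=0.672000 → p ← -2.100000 + 0.13·0.672000 = -2.012640
t=1.830000, p=-2.012640: f=0.981254 → p ← -2.012640 + 0.13·0.981254 = -1.885077
t=1.960000, p=-1.885077: f=1.332320 → p ← -1.885077 + 0.13·1.332320 = -1.711875
t=2.090000, p=-1.711875: f=1.730850 → p ← -1.711875 + 0.13·1.730850 = -1.486865
t=2.220000, p=-1.486865: f=2.183261 → p ← -1.486865 + 0.13·2.183261 = -1.203041
p(2.35) ≈ -1.2030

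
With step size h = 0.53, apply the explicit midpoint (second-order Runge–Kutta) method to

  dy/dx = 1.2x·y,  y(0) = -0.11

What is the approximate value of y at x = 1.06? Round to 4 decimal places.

Midpoint: k1 = f(x_n, y_n); k2 = f(x_n + h/2, y_n + (h/2)·k1); y_{n+1} = y_n + h·k2.
x=0.000000, y=-0.110000:
  k1 = f(0.000000, -0.110000) = 0.000000
  k2 = f(0.265000, -0.110000) = -0.034980
  y ← -0.110000 + 0.53·(-0.034980) = -0.128539
x=0.530000, y=-0.128539:
  k1 = f(0.530000, -0.128539) = -0.081751
  k2 = f(0.795000, -0.150203) = -0.143294
  y ← -0.128539 + 0.53·(-0.143294) = -0.204485
y(1.06) ≈ -0.2045

-0.2045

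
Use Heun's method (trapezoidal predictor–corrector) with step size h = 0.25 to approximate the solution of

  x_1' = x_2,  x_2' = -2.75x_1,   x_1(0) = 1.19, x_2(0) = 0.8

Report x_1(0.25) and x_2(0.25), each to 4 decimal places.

1.2877, -0.0869

Heun on (x_1,x_2): k1 = f(x_n, state_n); k2 = f(x_n + h, state_n + h·k1); state_{n+1} = state_n + (h/2)·(k1 + k2).
0.000000: (1.190000, 0.800000)
  k1 = (0.800000, -3.272500)
  predictor → (1.390000, -0.018125)
  k2 = (-0.018125, -3.822500)
  → (1.287734, -0.086875)
(x_1(0.25), x_2(0.25)) ≈ (1.2877, -0.0869)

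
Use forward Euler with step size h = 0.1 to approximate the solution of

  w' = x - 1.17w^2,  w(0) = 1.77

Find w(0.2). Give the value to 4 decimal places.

Euler: w_{n+1} = w_n + h·f(x_n, w_n).
x=0.000000, w=1.770000: f=-3.665493 → w ← 1.770000 + 0.1·(-3.665493) = 1.403451
x=0.100000, w=1.403451: f=-2.204518 → w ← 1.403451 + 0.1·(-2.204518) = 1.182999
w(0.2) ≈ 1.1830

1.1830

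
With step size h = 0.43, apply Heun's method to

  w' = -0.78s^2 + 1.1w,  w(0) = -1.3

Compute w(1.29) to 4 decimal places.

Heun: k1 = f(s_n, w_n); k2 = f(s_n + h, w_n + h·k1); w_{n+1} = w_n + (h/2)·(k1 + k2).
s=0.000000, w=-1.300000:
  k1 = f(0.000000, -1.300000) = -1.430000
  k2 = f(0.430000, -1.914900) = -2.250612
  w ← -1.300000 + (0.43/2)·(-1.430000 + (-2.250612)) = -2.091332
s=0.430000, w=-2.091332:
  k1 = f(0.430000, -2.091332) = -2.444687
  k2 = f(0.860000, -3.142547) = -4.033690
  w ← -2.091332 + (0.43/2)·(-2.444687 + (-4.033690)) = -3.484182
s=0.860000, w=-3.484182:
  k1 = f(0.860000, -3.484182) = -4.409489
  k2 = f(1.290000, -5.380263) = -7.216287
  w ← -3.484182 + (0.43/2)·(-4.409489 + (-7.216287)) = -5.983724
w(1.29) ≈ -5.9837

-5.9837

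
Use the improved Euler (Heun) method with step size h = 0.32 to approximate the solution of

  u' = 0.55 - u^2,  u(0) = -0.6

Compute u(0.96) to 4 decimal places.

-0.2966

Heun: k1 = f(t_n, u_n); k2 = f(t_n + h, u_n + h·k1); u_{n+1} = u_n + (h/2)·(k1 + k2).
t=0.000000, u=-0.600000:
  k1 = f(0.000000, -0.600000) = 0.190000
  k2 = f(0.320000, -0.539200) = 0.259263
  u ← -0.600000 + (0.32/2)·(0.190000 + 0.259263) = -0.528118
t=0.320000, u=-0.528118:
  k1 = f(0.320000, -0.528118) = 0.271092
  k2 = f(0.640000, -0.441369) = 0.355194
  u ← -0.528118 + (0.32/2)·(0.271092 + 0.355194) = -0.427912
t=0.640000, u=-0.427912:
  k1 = f(0.640000, -0.427912) = 0.366891
  k2 = f(0.960000, -0.310507) = 0.453585
  u ← -0.427912 + (0.32/2)·(0.366891 + 0.453585) = -0.296636
u(0.96) ≈ -0.2966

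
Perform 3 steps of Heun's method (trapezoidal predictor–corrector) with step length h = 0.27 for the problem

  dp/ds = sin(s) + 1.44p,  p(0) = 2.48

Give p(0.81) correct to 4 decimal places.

8.2341

Heun: k1 = f(s_n, p_n); k2 = f(s_n + h, p_n + h·k1); p_{n+1} = p_n + (h/2)·(k1 + k2).
s=0.000000, p=2.480000:
  k1 = f(0.000000, 2.480000) = 3.571200
  k2 = f(0.270000, 3.444224) = 5.226414
  p ← 2.480000 + (0.27/2)·(3.571200 + 5.226414) = 3.667678
s=0.270000, p=3.667678:
  k1 = f(0.270000, 3.667678) = 5.548188
  k2 = f(0.540000, 5.165689) = 7.952727
  p ← 3.667678 + (0.27/2)·(5.548188 + 7.952727) = 5.490301
s=0.540000, p=5.490301:
  k1 = f(0.540000, 5.490301) = 8.420170
  k2 = f(0.810000, 7.763747) = 11.904083
  p ← 5.490301 + (0.27/2)·(8.420170 + 11.904083) = 8.234076
p(0.81) ≈ 8.2341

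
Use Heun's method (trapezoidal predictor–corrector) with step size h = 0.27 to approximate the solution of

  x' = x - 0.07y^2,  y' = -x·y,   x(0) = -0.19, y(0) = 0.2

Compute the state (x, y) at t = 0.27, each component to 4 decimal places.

-0.2491, 0.2120

Heun on (x,y): k1 = f(t_n, state_n); k2 = f(t_n + h, state_n + h·k1); state_{n+1} = state_n + (h/2)·(k1 + k2).
0.000000: (-0.190000, 0.200000)
  k1 = (-0.192800, 0.038000)
  predictor → (-0.242056, 0.210260)
  k2 = (-0.245151, 0.050895)
  → (-0.249123, 0.212001)
(x(0.27), y(0.27)) ≈ (-0.2491, 0.2120)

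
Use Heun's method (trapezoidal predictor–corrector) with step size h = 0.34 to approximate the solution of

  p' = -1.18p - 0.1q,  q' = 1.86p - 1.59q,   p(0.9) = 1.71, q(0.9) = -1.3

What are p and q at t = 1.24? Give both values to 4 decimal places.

Heun on (p,q): k1 = f(t_n, state_n); k2 = f(t_n + h, state_n + h·k1); state_{n+1} = state_n + (h/2)·(k1 + k2).
0.900000: (1.710000, -1.300000)
  k1 = (-1.887800, 5.247600)
  predictor → (1.068148, 0.484184)
  k2 = (-1.308833, 1.216903)
  → (1.166572, -0.201035)
(p(1.24), q(1.24)) ≈ (1.1666, -0.2010)

1.1666, -0.2010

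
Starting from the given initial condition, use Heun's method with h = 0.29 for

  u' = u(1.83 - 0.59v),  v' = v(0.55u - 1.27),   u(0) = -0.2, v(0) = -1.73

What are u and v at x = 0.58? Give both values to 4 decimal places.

-0.7916, -0.7517

Heun on (u,v): k1 = f(x_n, state_n); k2 = f(x_n + h, state_n + h·k1); state_{n+1} = state_n + (h/2)·(k1 + k2).
0.000000: (-0.200000, -1.730000)
  k1 = (-0.570140, 2.387400)
  predictor → (-0.365341, -1.037654)
  k2 = (-0.892241, 1.526324)
  → (-0.412045, -1.162510)
0.290000: (-0.412045, -1.162510)
  k1 = (-1.036657, 1.739841)
  predictor → (-0.712676, -0.657956)
  k2 = (-1.580853, 1.093504)
  → (-0.791584, -0.751675)
(u(0.58), v(0.58)) ≈ (-0.7916, -0.7517)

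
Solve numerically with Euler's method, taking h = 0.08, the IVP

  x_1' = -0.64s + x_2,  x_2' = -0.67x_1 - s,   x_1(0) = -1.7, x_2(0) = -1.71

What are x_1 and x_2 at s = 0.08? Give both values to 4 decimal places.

Euler on (x_1,x_2): x_1_{n+1} = x_1_n + h·x_1', x_2_{n+1} = x_2_n + h·x_2'.
0.000000: (-1.700000, -1.710000); f=(-1.710000, 1.139000) → (-1.836800, -1.618880)
(x_1(0.08), x_2(0.08)) ≈ (-1.8368, -1.6189)

-1.8368, -1.6189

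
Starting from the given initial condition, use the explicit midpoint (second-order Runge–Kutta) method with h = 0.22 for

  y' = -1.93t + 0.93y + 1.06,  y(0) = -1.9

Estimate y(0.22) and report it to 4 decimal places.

Midpoint: k1 = f(t_n, y_n); k2 = f(t_n + h/2, y_n + (h/2)·k1); y_{n+1} = y_n + h·k2.
t=0.000000, y=-1.900000:
  k1 = f(0.000000, -1.900000) = -0.707000
  k2 = f(0.110000, -1.977770) = -0.991626
  y ← -1.900000 + 0.22·(-0.991626) = -2.118158
y(0.22) ≈ -2.1182

-2.1182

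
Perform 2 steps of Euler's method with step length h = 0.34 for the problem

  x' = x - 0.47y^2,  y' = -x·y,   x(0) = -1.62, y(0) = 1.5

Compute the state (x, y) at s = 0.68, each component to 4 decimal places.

Euler on (x,y): x_{n+1} = x_n + h·x', y_{n+1} = y_n + h·y'.
0.000000: (-1.620000, 1.500000); f=(-2.677500, 2.430000) → (-2.530350, 2.326200)
0.340000: (-2.530350, 2.326200); f=(-5.073617, 5.886100) → (-4.255380, 4.327474)
(x(0.68), y(0.68)) ≈ (-4.2554, 4.3275)

-4.2554, 4.3275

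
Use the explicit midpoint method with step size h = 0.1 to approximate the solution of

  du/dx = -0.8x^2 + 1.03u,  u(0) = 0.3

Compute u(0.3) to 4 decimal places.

Midpoint: k1 = f(x_n, u_n); k2 = f(x_n + h/2, u_n + (h/2)·k1); u_{n+1} = u_n + h·k2.
x=0.000000, u=0.300000:
  k1 = f(0.000000, 0.300000) = 0.309000
  k2 = f(0.050000, 0.315450) = 0.322914
  u ← 0.300000 + 0.1·0.322914 = 0.332291
x=0.100000, u=0.332291:
  k1 = f(0.100000, 0.332291) = 0.334260
  k2 = f(0.150000, 0.349004) = 0.341474
  u ← 0.332291 + 0.1·0.341474 = 0.366439
x=0.200000, u=0.366439:
  k1 = f(0.200000, 0.366439) = 0.345432
  k2 = f(0.250000, 0.383710) = 0.345222
  u ← 0.366439 + 0.1·0.345222 = 0.400961
u(0.3) ≈ 0.4010

0.4010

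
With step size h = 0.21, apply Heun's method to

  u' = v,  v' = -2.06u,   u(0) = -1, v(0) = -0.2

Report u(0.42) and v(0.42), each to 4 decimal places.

-0.9006, 0.6618

Heun on (u,v): k1 = f(x_n, state_n); k2 = f(x_n + h, state_n + h·k1); state_{n+1} = state_n + (h/2)·(k1 + k2).
0.000000: (-1.000000, -0.200000)
  k1 = (-0.200000, 2.060000)
  predictor → (-1.042000, 0.232600)
  k2 = (0.232600, 2.146520)
  → (-0.996577, 0.241685)
0.210000: (-0.996577, 0.241685)
  k1 = (0.241685, 2.052949)
  predictor → (-0.945823, 0.672804)
  k2 = (0.672804, 1.948396)
  → (-0.900556, 0.661826)
(u(0.42), v(0.42)) ≈ (-0.9006, 0.6618)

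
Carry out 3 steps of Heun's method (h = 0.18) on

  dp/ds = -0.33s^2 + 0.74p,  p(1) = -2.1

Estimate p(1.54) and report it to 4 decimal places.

-3.4750

Heun: k1 = f(s_n, p_n); k2 = f(s_n + h, p_n + h·k1); p_{n+1} = p_n + (h/2)·(k1 + k2).
s=1.000000, p=-2.100000:
  k1 = f(1.000000, -2.100000) = -1.884000
  k2 = f(1.180000, -2.439120) = -2.264441
  p ← -2.100000 + (0.18/2)·(-1.884000 + (-2.264441)) = -2.473360
s=1.180000, p=-2.473360:
  k1 = f(1.180000, -2.473360) = -2.289778
  k2 = f(1.360000, -2.885520) = -2.745653
  p ← -2.473360 + (0.18/2)·(-2.289778 + (-2.745653)) = -2.926548
s=1.360000, p=-2.926548:
  k1 = f(1.360000, -2.926548) = -2.776014
  k2 = f(1.540000, -3.426231) = -3.318039
  p ← -2.926548 + (0.18/2)·(-2.776014 + (-3.318039)) = -3.475013
p(1.54) ≈ -3.4750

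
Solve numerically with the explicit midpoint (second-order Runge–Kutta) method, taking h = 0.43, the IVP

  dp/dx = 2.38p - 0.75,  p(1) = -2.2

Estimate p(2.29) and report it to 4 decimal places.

Midpoint: k1 = f(x_n, p_n); k2 = f(x_n + h/2, p_n + (h/2)·k1); p_{n+1} = p_n + h·k2.
x=1.000000, p=-2.200000:
  k1 = f(1.000000, -2.200000) = -5.986000
  k2 = f(1.215000, -3.486990) = -9.049036
  p ← -2.200000 + 0.43·(-9.049036) = -6.091086
x=1.430000, p=-6.091086:
  k1 = f(1.430000, -6.091086) = -15.246784
  k2 = f(1.645000, -9.369144) = -23.048563
  p ← -6.091086 + 0.43·(-23.048563) = -16.001968
x=1.860000, p=-16.001968:
  k1 = f(1.860000, -16.001968) = -38.834683
  k2 = f(2.075000, -24.351424) = -58.706390
  p ← -16.001968 + 0.43·(-58.706390) = -41.245715
p(2.29) ≈ -41.2457

-41.2457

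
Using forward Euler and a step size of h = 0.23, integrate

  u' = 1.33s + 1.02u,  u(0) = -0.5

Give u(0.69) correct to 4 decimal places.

Euler: u_{n+1} = u_n + h·f(s_n, u_n).
s=0.000000, u=-0.500000: f=-0.510000 → u ← -0.500000 + 0.23·(-0.510000) = -0.617300
s=0.230000, u=-0.617300: f=-0.323746 → u ← -0.617300 + 0.23·(-0.323746) = -0.691762
s=0.460000, u=-0.691762: f=-0.093797 → u ← -0.691762 + 0.23·(-0.093797) = -0.713335
u(0.69) ≈ -0.7133

-0.7133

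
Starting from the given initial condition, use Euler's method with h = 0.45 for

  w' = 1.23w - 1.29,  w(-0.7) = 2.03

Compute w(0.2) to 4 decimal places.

3.4168

Euler: w_{n+1} = w_n + h·f(x_n, w_n).
x=-0.700000, w=2.030000: f=1.206900 → w ← 2.030000 + 0.45·1.206900 = 2.573105
x=-0.250000, w=2.573105: f=1.874919 → w ← 2.573105 + 0.45·1.874919 = 3.416819
w(0.2) ≈ 3.4168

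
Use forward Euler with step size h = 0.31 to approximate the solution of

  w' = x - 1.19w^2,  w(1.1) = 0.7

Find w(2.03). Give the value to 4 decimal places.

Euler: w_{n+1} = w_n + h·f(x_n, w_n).
x=1.100000, w=0.700000: f=0.516900 → w ← 0.700000 + 0.31·0.516900 = 0.860239
x=1.410000, w=0.860239: f=0.529387 → w ← 0.860239 + 0.31·0.529387 = 1.024349
x=1.720000, w=1.024349: f=0.471344 → w ← 1.024349 + 0.31·0.471344 = 1.170466
w(2.03) ≈ 1.1705

1.1705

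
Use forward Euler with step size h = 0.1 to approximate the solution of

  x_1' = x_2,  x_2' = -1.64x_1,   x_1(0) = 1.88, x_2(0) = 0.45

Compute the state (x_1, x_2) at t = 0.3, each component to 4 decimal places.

Euler on (x_1,x_2): x_1_{n+1} = x_1_n + h·x_1', x_2_{n+1} = x_2_n + h·x_2'.
0.000000: (1.880000, 0.450000); f=(0.450000, -3.083200) → (1.925000, 0.141680)
0.100000: (1.925000, 0.141680); f=(0.141680, -3.157000) → (1.939168, -0.174020)
0.200000: (1.939168, -0.174020); f=(-0.174020, -3.180236) → (1.921766, -0.492044)
(x_1(0.3), x_2(0.3)) ≈ (1.9218, -0.4920)

1.9218, -0.4920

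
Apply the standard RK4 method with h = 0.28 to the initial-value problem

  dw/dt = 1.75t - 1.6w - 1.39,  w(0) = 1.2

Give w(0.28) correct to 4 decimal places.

RK4: k1 = f(t_n, w_n); k2 = f(t_n + h/2, w_n + (h/2)·k1); k3 = f(t_n + h/2, w_n + (h/2)·k2); k4 = f(t_n + h, w_n + h·k3); w_{n+1} = w_n + (h/6)·(k1 + 2k2 + 2k3 + k4).
t=0.000000, w=1.200000:
  k1 = f(0.000000, 1.200000) = -3.310000
  k2 = f(0.140000, 0.736600) = -2.323560
  k3 = f(0.140000, 0.874702) = -2.544523
  k4 = f(0.280000, 0.487534) = -1.680054
  w ← 1.200000 + (0.28/6)·(k1 + 2k2 + 2k3 + k4) = 0.512776
w(0.28) ≈ 0.5128

0.5128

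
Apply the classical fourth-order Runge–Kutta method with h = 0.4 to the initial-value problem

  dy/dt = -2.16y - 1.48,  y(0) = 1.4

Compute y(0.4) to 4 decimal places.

0.2010

RK4: k1 = f(t_n, y_n); k2 = f(t_n + h/2, y_n + (h/2)·k1); k3 = f(t_n + h/2, y_n + (h/2)·k2); k4 = f(t_n + h, y_n + h·k3); y_{n+1} = y_n + (h/6)·(k1 + 2k2 + 2k3 + k4).
t=0.000000, y=1.400000:
  k1 = f(0.000000, 1.400000) = -4.504000
  k2 = f(0.200000, 0.499200) = -2.558272
  k3 = f(0.200000, 0.888346) = -3.398826
  k4 = f(0.400000, 0.040469) = -1.567414
  y ← 1.400000 + (0.4/6)·(k1 + 2k2 + 2k3 + k4) = 0.200959
y(0.4) ≈ 0.2010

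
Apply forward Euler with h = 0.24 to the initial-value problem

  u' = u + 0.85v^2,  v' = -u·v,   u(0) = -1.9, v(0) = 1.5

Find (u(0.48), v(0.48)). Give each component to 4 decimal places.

Euler on (u,v): u_{n+1} = u_n + h·u', v_{n+1} = v_n + h·v'.
0.000000: (-1.900000, 1.500000); f=(0.012500, 2.850000) → (-1.897000, 2.184000)
0.240000: (-1.897000, 2.184000); f=(2.157378, 4.143048) → (-1.379229, 3.178332)
(u(0.48), v(0.48)) ≈ (-1.3792, 3.1783)

-1.3792, 3.1783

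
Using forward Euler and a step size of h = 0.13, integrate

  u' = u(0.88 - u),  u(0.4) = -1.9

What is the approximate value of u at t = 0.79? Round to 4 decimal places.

-6.0121

Euler: u_{n+1} = u_n + h·f(t_n, u_n).
t=0.400000, u=-1.900000: f=-5.282000 → u ← -1.900000 + 0.13·(-5.282000) = -2.586660
t=0.530000, u=-2.586660: f=-8.967071 → u ← -2.586660 + 0.13·(-8.967071) = -3.752379
t=0.660000, u=-3.752379: f=-17.382443 → u ← -3.752379 + 0.13·(-17.382443) = -6.012097
u(0.79) ≈ -6.0121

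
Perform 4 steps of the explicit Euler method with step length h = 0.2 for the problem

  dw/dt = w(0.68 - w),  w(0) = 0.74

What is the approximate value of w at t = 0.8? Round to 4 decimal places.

Euler: w_{n+1} = w_n + h·f(t_n, w_n).
t=0.000000, w=0.740000: f=-0.044400 → w ← 0.740000 + 0.2·(-0.044400) = 0.731120
t=0.200000, w=0.731120: f=-0.037375 → w ← 0.731120 + 0.2·(-0.037375) = 0.723645
t=0.400000, w=0.723645: f=-0.031584 → w ← 0.723645 + 0.2·(-0.031584) = 0.717328
t=0.600000, w=0.717328: f=-0.026777 → w ← 0.717328 + 0.2·(-0.026777) = 0.711973
w(0.8) ≈ 0.7120

0.7120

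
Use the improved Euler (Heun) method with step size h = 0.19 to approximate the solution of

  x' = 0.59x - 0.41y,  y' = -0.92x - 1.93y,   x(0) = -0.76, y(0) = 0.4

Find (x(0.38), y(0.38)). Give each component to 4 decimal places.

Heun on (x,y): k1 = f(t_n, state_n); k2 = f(t_n + h, state_n + h·k1); state_{n+1} = state_n + (h/2)·(k1 + k2).
0.000000: (-0.760000, 0.400000)
  k1 = (-0.612400, -0.072800)
  predictor → (-0.876356, 0.386168)
  k2 = (-0.675379, 0.060943)
  → (-0.882339, 0.398874)
0.190000: (-0.882339, 0.398874)
  k1 = (-0.684118, 0.041926)
  predictor → (-1.012321, 0.406840)
  k2 = (-0.764074, 0.146135)
  → (-1.019917, 0.416739)
(x(0.38), y(0.38)) ≈ (-1.0199, 0.4167)

-1.0199, 0.4167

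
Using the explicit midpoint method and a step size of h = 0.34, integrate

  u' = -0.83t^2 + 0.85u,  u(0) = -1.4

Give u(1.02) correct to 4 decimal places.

-3.6405

Midpoint: k1 = f(t_n, u_n); k2 = f(t_n + h/2, u_n + (h/2)·k1); u_{n+1} = u_n + h·k2.
t=0.000000, u=-1.400000:
  k1 = f(0.000000, -1.400000) = -1.190000
  k2 = f(0.170000, -1.602300) = -1.385942
  u ← -1.400000 + 0.34·(-1.385942) = -1.871220
t=0.340000, u=-1.871220:
  k1 = f(0.340000, -1.871220) = -1.686485
  k2 = f(0.510000, -2.157923) = -2.050117
  u ← -1.871220 + 0.34·(-2.050117) = -2.568260
t=0.680000, u=-2.568260:
  k1 = f(0.680000, -2.568260) = -2.566813
  k2 = f(0.850000, -3.004618) = -3.153601
  u ← -2.568260 + 0.34·(-3.153601) = -3.640484
u(1.02) ≈ -3.6405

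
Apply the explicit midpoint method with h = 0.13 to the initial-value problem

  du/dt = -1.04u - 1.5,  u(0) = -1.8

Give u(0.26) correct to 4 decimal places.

Midpoint: k1 = f(t_n, u_n); k2 = f(t_n + h/2, u_n + (h/2)·k1); u_{n+1} = u_n + h·k2.
t=0.000000, u=-1.800000:
  k1 = f(0.000000, -1.800000) = 0.372000
  k2 = f(0.065000, -1.775820) = 0.346853
  u ← -1.800000 + 0.13·0.346853 = -1.754909
t=0.130000, u=-1.754909:
  k1 = f(0.130000, -1.754909) = 0.325106
  k2 = f(0.195000, -1.733777) = 0.303128
  u ← -1.754909 + 0.13·0.303128 = -1.715502
u(0.26) ≈ -1.7155

-1.7155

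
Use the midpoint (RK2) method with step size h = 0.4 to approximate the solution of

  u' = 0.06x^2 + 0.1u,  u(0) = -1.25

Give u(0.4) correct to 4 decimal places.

-1.3000

Midpoint: k1 = f(x_n, u_n); k2 = f(x_n + h/2, u_n + (h/2)·k1); u_{n+1} = u_n + h·k2.
x=0.000000, u=-1.250000:
  k1 = f(0.000000, -1.250000) = -0.125000
  k2 = f(0.200000, -1.275000) = -0.125100
  u ← -1.250000 + 0.4·(-0.125100) = -1.300040
u(0.4) ≈ -1.3000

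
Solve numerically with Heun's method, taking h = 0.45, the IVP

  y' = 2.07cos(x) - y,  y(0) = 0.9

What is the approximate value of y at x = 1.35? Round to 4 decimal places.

Heun: k1 = f(x_n, y_n); k2 = f(x_n + h, y_n + h·k1); y_{n+1} = y_n + (h/2)·(k1 + k2).
x=0.000000, y=0.900000:
  k1 = f(0.000000, 0.900000) = 1.170000
  k2 = f(0.450000, 1.426500) = 0.437426
  y ← 0.900000 + (0.45/2)·(1.170000 + 0.437426) = 1.261671
x=0.450000, y=1.261671:
  k1 = f(0.450000, 1.261671) = 0.602255
  k2 = f(0.900000, 1.532685) = -0.245953
  y ← 1.261671 + (0.45/2)·(0.602255 + (-0.245953)) = 1.341839
x=0.900000, y=1.341839:
  k1 = f(0.900000, 1.341839) = -0.055106
  k2 = f(1.350000, 1.317041) = -0.863697
  y ← 1.341839 + (0.45/2)·(-0.055106 + (-0.863697)) = 1.135108
y(1.35) ≈ 1.1351

1.1351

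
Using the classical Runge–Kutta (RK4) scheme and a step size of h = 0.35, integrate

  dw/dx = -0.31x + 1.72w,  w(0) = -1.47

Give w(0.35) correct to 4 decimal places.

-2.7062

RK4: k1 = f(x_n, w_n); k2 = f(x_n + h/2, w_n + (h/2)·k1); k3 = f(x_n + h/2, w_n + (h/2)·k2); k4 = f(x_n + h, w_n + h·k3); w_{n+1} = w_n + (h/6)·(k1 + 2k2 + 2k3 + k4).
x=0.000000, w=-1.470000:
  k1 = f(0.000000, -1.470000) = -2.528400
  k2 = f(0.175000, -1.912470) = -3.343698
  k3 = f(0.175000, -2.055147) = -3.589103
  k4 = f(0.350000, -2.726186) = -4.797540
  w ← -1.470000 + (0.35/6)·(k1 + 2k2 + 2k3 + k4) = -2.706173
w(0.35) ≈ -2.7062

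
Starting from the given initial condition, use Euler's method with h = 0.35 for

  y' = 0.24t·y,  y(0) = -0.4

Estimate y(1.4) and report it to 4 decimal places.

Euler: y_{n+1} = y_n + h·f(t_n, y_n).
t=0.000000, y=-0.400000: f=0.000000 → y ← -0.400000 + 0.35·0.000000 = -0.400000
t=0.350000, y=-0.400000: f=-0.033600 → y ← -0.400000 + 0.35·(-0.033600) = -0.411760
t=0.700000, y=-0.411760: f=-0.069176 → y ← -0.411760 + 0.35·(-0.069176) = -0.435971
t=1.050000, y=-0.435971: f=-0.109865 → y ← -0.435971 + 0.35·(-0.109865) = -0.474424
y(1.4) ≈ -0.4744

-0.4744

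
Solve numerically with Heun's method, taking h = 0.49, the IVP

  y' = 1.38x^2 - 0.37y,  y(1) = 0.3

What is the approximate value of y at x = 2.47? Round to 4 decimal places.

Heun: k1 = f(x_n, y_n); k2 = f(x_n + h, y_n + h·k1); y_{n+1} = y_n + (h/2)·(k1 + k2).
x=1.000000, y=0.300000:
  k1 = f(1.000000, 0.300000) = 1.269000
  k2 = f(1.490000, 0.921810) = 2.722668
  y ← 0.300000 + (0.49/2)·(1.269000 + 2.722668) = 1.277959
x=1.490000, y=1.277959:
  k1 = f(1.490000, 1.277959) = 2.590893
  k2 = f(1.980000, 2.547496) = 4.467578
  y ← 1.277959 + (0.49/2)·(2.590893 + 4.467578) = 3.007284
x=1.980000, y=3.007284:
  k1 = f(1.980000, 3.007284) = 4.297457
  k2 = f(2.470000, 5.113038) = 6.527418
  y ← 3.007284 + (0.49/2)·(4.297457 + 6.527418) = 5.659379
y(2.47) ≈ 5.6594

5.6594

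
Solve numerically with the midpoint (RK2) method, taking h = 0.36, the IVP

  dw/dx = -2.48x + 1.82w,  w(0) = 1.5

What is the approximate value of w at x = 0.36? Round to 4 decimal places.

2.6441

Midpoint: k1 = f(x_n, w_n); k2 = f(x_n + h/2, w_n + (h/2)·k1); w_{n+1} = w_n + h·k2.
x=0.000000, w=1.500000:
  k1 = f(0.000000, 1.500000) = 2.730000
  k2 = f(0.180000, 1.991400) = 3.177948
  w ← 1.500000 + 0.36·3.177948 = 2.644061
w(0.36) ≈ 2.6441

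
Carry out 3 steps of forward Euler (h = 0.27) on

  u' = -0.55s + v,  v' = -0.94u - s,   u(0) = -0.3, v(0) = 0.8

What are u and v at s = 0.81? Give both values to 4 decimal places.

0.2549, 0.6502

Euler on (u,v): u_{n+1} = u_n + h·u', v_{n+1} = v_n + h·v'.
0.000000: (-0.300000, 0.800000); f=(0.800000, 0.282000) → (-0.084000, 0.876140)
0.270000: (-0.084000, 0.876140); f=(0.727640, -0.191040) → (0.112463, 0.824559)
0.540000: (0.112463, 0.824559); f=(0.527559, -0.645715) → (0.254904, 0.650216)
(u(0.81), v(0.81)) ≈ (0.2549, 0.6502)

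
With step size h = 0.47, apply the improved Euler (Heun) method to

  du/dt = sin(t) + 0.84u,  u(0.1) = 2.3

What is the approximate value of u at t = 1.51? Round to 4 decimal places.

8.7691

Heun: k1 = f(t_n, u_n); k2 = f(t_n + h, u_n + h·k1); u_{n+1} = u_n + (h/2)·(k1 + k2).
t=0.100000, u=2.300000:
  k1 = f(0.100000, 2.300000) = 2.031833
  k2 = f(0.570000, 3.254962) = 3.273800
  u ← 2.300000 + (0.47/2)·(2.031833 + 3.273800) = 3.546824
t=0.570000, u=3.546824:
  k1 = f(0.570000, 3.546824) = 3.518964
  k2 = f(1.040000, 5.200737) = 5.231023
  u ← 3.546824 + (0.47/2)·(3.518964 + 5.231023) = 5.603071
t=1.040000, u=5.603071:
  k1 = f(1.040000, 5.603071) = 5.568984
  k2 = f(1.510000, 8.220493) = 7.903367
  u ← 5.603071 + (0.47/2)·(5.568984 + 7.903367) = 8.769073
u(1.51) ≈ 8.7691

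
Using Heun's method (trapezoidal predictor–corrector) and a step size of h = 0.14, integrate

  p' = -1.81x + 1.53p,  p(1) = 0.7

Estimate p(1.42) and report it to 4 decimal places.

Heun: k1 = f(x_n, p_n); k2 = f(x_n + h, p_n + h·k1); p_{n+1} = p_n + (h/2)·(k1 + k2).
x=1.000000, p=0.700000:
  k1 = f(1.000000, 0.700000) = -0.739000
  k2 = f(1.140000, 0.596540) = -1.150694
  p ← 0.700000 + (0.14/2)·(-0.739000 + (-1.150694)) = 0.567721
x=1.140000, p=0.567721:
  k1 = f(1.140000, 0.567721) = -1.194786
  k2 = f(1.280000, 0.400451) = -1.704109
  p ← 0.567721 + (0.14/2)·(-1.194786 + (-1.704109)) = 0.364799
x=1.280000, p=0.364799:
  k1 = f(1.280000, 0.364799) = -1.758658
  k2 = f(1.420000, 0.118587) = -2.388762
  p ← 0.364799 + (0.14/2)·(-1.758658 + (-2.388762)) = 0.074479
p(1.42) ≈ 0.0745

0.0745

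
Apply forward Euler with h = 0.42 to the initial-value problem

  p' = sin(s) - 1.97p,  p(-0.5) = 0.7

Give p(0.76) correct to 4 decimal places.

Euler: p_{n+1} = p_n + h·f(s_n, p_n).
s=-0.500000, p=0.700000: f=-1.858426 → p ← 0.700000 + 0.42·(-1.858426) = -0.080539
s=-0.080000, p=-0.080539: f=0.078747 → p ← -0.080539 + 0.42·0.078747 = -0.047465
s=0.340000, p=-0.047465: f=0.426993 → p ← -0.047465 + 0.42·0.426993 = 0.131872
p(0.76) ≈ 0.1319

0.1319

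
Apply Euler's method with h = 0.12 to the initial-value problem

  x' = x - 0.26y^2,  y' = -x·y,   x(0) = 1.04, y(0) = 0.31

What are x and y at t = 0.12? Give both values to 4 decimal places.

Euler on (x,y): x_{n+1} = x_n + h·x', y_{n+1} = y_n + h·y'.
0.000000: (1.040000, 0.310000); f=(1.015014, -0.322400) → (1.161802, 0.271312)
(x(0.12), y(0.12)) ≈ (1.1618, 0.2713)

1.1618, 0.2713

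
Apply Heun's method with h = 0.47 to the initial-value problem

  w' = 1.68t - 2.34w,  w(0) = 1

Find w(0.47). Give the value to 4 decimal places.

Heun: k1 = f(t_n, w_n); k2 = f(t_n + h, w_n + h·k1); w_{n+1} = w_n + (h/2)·(k1 + k2).
t=0.000000, w=1.000000:
  k1 = f(0.000000, 1.000000) = -2.340000
  k2 = f(0.470000, -0.099800) = 1.023132
  w ← 1.000000 + (0.47/2)·(-2.340000 + 1.023132) = 0.690536
w(0.47) ≈ 0.6905

0.6905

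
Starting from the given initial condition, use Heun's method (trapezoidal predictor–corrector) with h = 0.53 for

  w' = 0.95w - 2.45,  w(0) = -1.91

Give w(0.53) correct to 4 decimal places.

-4.7392

Heun: k1 = f(t_n, w_n); k2 = f(t_n + h, w_n + h·k1); w_{n+1} = w_n + (h/2)·(k1 + k2).
t=0.000000, w=-1.910000:
  k1 = f(0.000000, -1.910000) = -4.264500
  k2 = f(0.530000, -4.170185) = -6.411676
  w ← -1.910000 + (0.53/2)·(-4.264500 + (-6.411676)) = -4.739187
w(0.53) ≈ -4.7392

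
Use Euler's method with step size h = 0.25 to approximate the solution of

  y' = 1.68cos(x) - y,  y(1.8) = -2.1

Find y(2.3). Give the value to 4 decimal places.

Euler: y_{n+1} = y_n + h·f(x_n, y_n).
x=1.800000, y=-2.100000: f=1.718300 → y ← -2.100000 + 0.25·1.718300 = -1.670425
x=2.050000, y=-1.670425: f=0.895823 → y ← -1.670425 + 0.25·0.895823 = -1.446469
y(2.3) ≈ -1.4465

-1.4465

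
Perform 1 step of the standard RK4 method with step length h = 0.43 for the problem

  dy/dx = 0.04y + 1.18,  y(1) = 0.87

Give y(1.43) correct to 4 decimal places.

1.3969

RK4: k1 = f(x_n, y_n); k2 = f(x_n + h/2, y_n + (h/2)·k1); k3 = f(x_n + h/2, y_n + (h/2)·k2); k4 = f(x_n + h, y_n + h·k3); y_{n+1} = y_n + (h/6)·(k1 + 2k2 + 2k3 + k4).
x=1.000000, y=0.870000:
  k1 = f(1.000000, 0.870000) = 1.214800
  k2 = f(1.215000, 1.131182) = 1.225247
  k3 = f(1.215000, 1.133428) = 1.225337
  k4 = f(1.430000, 1.396895) = 1.235876
  y ← 0.870000 + (0.43/6)·(k1 + 2k2 + 2k3 + k4) = 1.396882
y(1.43) ≈ 1.3969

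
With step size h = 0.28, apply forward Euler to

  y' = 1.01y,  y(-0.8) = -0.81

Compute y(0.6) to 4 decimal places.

Euler: y_{n+1} = y_n + h·f(s_n, y_n).
s=-0.800000, y=-0.810000: f=-0.818100 → y ← -0.810000 + 0.28·(-0.818100) = -1.039068
s=-0.520000, y=-1.039068: f=-1.049459 → y ← -1.039068 + 0.28·(-1.049459) = -1.332916
s=-0.240000, y=-1.332916: f=-1.346246 → y ← -1.332916 + 0.28·(-1.346246) = -1.709865
s=0.040000, y=-1.709865: f=-1.726964 → y ← -1.709865 + 0.28·(-1.726964) = -2.193415
s=0.320000, y=-2.193415: f=-2.215349 → y ← -2.193415 + 0.28·(-2.215349) = -2.813713
y(0.6) ≈ -2.8137

-2.8137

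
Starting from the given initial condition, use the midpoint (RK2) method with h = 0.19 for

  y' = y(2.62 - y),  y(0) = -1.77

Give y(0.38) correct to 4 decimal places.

Midpoint: k1 = f(s_n, y_n); k2 = f(s_n + h/2, y_n + (h/2)·k1); y_{n+1} = y_n + h·k2.
s=0.000000, y=-1.770000:
  k1 = f(0.000000, -1.770000) = -7.770300
  k2 = f(0.095000, -2.508179) = -12.862387
  y ← -1.770000 + 0.19·(-12.862387) = -4.213854
s=0.190000, y=-4.213854:
  k1 = f(0.190000, -4.213854) = -28.796858
  k2 = f(0.285000, -6.949555) = -66.504150
  y ← -4.213854 + 0.19·(-66.504150) = -16.849642
y(0.38) ≈ -16.8496

-16.8496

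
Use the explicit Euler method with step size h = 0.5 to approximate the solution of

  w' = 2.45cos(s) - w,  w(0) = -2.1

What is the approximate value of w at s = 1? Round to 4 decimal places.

1.1625

Euler: w_{n+1} = w_n + h·f(s_n, w_n).
s=0.000000, w=-2.100000: f=4.550000 → w ← -2.100000 + 0.5·4.550000 = 0.175000
s=0.500000, w=0.175000: f=1.975077 → w ← 0.175000 + 0.5·1.975077 = 1.162539
w(1) ≈ 1.1625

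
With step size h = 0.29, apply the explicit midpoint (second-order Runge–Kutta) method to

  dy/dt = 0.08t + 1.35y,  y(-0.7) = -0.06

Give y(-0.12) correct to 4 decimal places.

-0.1609

Midpoint: k1 = f(t_n, y_n); k2 = f(t_n + h/2, y_n + (h/2)·k1); y_{n+1} = y_n + h·k2.
t=-0.700000, y=-0.060000:
  k1 = f(-0.700000, -0.060000) = -0.137000
  k2 = f(-0.555000, -0.079865) = -0.152218
  y ← -0.060000 + 0.29·(-0.152218) = -0.104143
t=-0.410000, y=-0.104143:
  k1 = f(-0.410000, -0.104143) = -0.173393
  k2 = f(-0.265000, -0.129285) = -0.195735
  y ← -0.104143 + 0.29·(-0.195735) = -0.160906
y(-0.12) ≈ -0.1609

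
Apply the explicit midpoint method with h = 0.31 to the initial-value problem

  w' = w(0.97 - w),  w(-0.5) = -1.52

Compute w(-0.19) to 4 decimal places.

-3.5292

Midpoint: k1 = f(t_n, w_n); k2 = f(t_n + h/2, w_n + (h/2)·k1); w_{n+1} = w_n + h·k2.
t=-0.500000, w=-1.520000:
  k1 = f(-0.500000, -1.520000) = -3.784800
  k2 = f(-0.345000, -2.106644) = -6.481394
  w ← -1.520000 + 0.31·(-6.481394) = -3.529232
w(-0.19) ≈ -3.5292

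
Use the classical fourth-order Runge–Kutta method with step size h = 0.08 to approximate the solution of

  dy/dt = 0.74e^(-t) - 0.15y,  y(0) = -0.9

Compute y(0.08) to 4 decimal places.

-0.8327

RK4: k1 = f(t_n, y_n); k2 = f(t_n + h/2, y_n + (h/2)·k1); k3 = f(t_n + h/2, y_n + (h/2)·k2); k4 = f(t_n + h, y_n + h·k3); y_{n+1} = y_n + (h/6)·(k1 + 2k2 + 2k3 + k4).
t=0.000000, y=-0.900000:
  k1 = f(0.000000, -0.900000) = 0.875000
  k2 = f(0.040000, -0.865000) = 0.840734
  k3 = f(0.040000, -0.866371) = 0.840940
  k4 = f(0.080000, -0.832725) = 0.808015
  y ← -0.900000 + (0.08/6)·(k1 + 2k2 + 2k3 + k4) = -0.832715
y(0.08) ≈ -0.8327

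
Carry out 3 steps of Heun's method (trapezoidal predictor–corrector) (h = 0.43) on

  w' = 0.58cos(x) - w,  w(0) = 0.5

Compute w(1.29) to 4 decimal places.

Heun: k1 = f(x_n, w_n); k2 = f(x_n + h, w_n + h·k1); w_{n+1} = w_n + (h/2)·(k1 + k2).
x=0.000000, w=0.500000:
  k1 = f(0.000000, 0.500000) = 0.080000
  k2 = f(0.430000, 0.534400) = -0.007200
  w ← 0.500000 + (0.43/2)·(0.080000 + (-0.007200)) = 0.515652
x=0.430000, w=0.515652:
  k1 = f(0.430000, 0.515652) = 0.011548
  k2 = f(0.860000, 0.520618) = -0.142204
  w ← 0.515652 + (0.43/2)·(0.011548 + (-0.142204)) = 0.487561
x=0.860000, w=0.487561:
  k1 = f(0.860000, 0.487561) = -0.109147
  k2 = f(1.290000, 0.440628) = -0.279898
  w ← 0.487561 + (0.43/2)·(-0.109147 + (-0.279898)) = 0.403916
w(1.29) ≈ 0.4039

0.4039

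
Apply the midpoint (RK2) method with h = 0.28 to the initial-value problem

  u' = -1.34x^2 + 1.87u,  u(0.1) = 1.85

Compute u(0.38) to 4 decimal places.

3.0497

Midpoint: k1 = f(x_n, u_n); k2 = f(x_n + h/2, u_n + (h/2)·k1); u_{n+1} = u_n + h·k2.
x=0.100000, u=1.850000:
  k1 = f(0.100000, 1.850000) = 3.446100
  k2 = f(0.240000, 2.332454) = 4.284505
  u ← 1.850000 + 0.28·4.284505 = 3.049661
u(0.38) ≈ 3.0497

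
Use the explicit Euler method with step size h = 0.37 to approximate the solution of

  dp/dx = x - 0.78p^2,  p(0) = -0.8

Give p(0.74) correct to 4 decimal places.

-1.1276

Euler: p_{n+1} = p_n + h·f(x_n, p_n).
x=0.000000, p=-0.800000: f=-0.499200 → p ← -0.800000 + 0.37·(-0.499200) = -0.984704
x=0.370000, p=-0.984704: f=-0.386321 → p ← -0.984704 + 0.37·(-0.386321) = -1.127643
p(0.74) ≈ -1.1276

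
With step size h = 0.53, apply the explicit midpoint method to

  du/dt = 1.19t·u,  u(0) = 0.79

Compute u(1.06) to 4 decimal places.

1.4616

Midpoint: k1 = f(t_n, u_n); k2 = f(t_n + h/2, u_n + (h/2)·k1); u_{n+1} = u_n + h·k2.
t=0.000000, u=0.790000:
  k1 = f(0.000000, 0.790000) = 0.000000
  k2 = f(0.265000, 0.790000) = 0.249127
  u ← 0.790000 + 0.53·0.249127 = 0.922037
t=0.530000, u=0.922037:
  k1 = f(0.530000, 0.922037) = 0.581529
  k2 = f(0.795000, 1.076142) = 1.018084
  u ← 0.922037 + 0.53·1.018084 = 1.461622
u(1.06) ≈ 1.4616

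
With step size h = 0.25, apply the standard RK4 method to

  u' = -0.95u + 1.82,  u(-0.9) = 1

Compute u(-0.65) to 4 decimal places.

1.1936

RK4: k1 = f(t_n, u_n); k2 = f(t_n + h/2, u_n + (h/2)·k1); k3 = f(t_n + h/2, u_n + (h/2)·k2); k4 = f(t_n + h, u_n + h·k3); u_{n+1} = u_n + (h/6)·(k1 + 2k2 + 2k3 + k4).
t=-0.900000, u=1.000000:
  k1 = f(-0.900000, 1.000000) = 0.870000
  k2 = f(-0.775000, 1.108750) = 0.766687
  k3 = f(-0.775000, 1.095836) = 0.778956
  k4 = f(-0.650000, 1.194739) = 0.684998
  u ← 1.000000 + (0.25/6)·(k1 + 2k2 + 2k3 + k4) = 1.193595
u(-0.65) ≈ 1.1936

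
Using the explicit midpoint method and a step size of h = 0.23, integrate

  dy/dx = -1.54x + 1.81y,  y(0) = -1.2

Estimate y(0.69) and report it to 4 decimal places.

-4.6127

Midpoint: k1 = f(x_n, y_n); k2 = f(x_n + h/2, y_n + (h/2)·k1); y_{n+1} = y_n + h·k2.
x=0.000000, y=-1.200000:
  k1 = f(0.000000, -1.200000) = -2.172000
  k2 = f(0.115000, -1.449780) = -2.801202
  y ← -1.200000 + 0.23·(-2.801202) = -1.844276
x=0.230000, y=-1.844276:
  k1 = f(0.230000, -1.844276) = -3.692340
  k2 = f(0.345000, -2.268896) = -4.638001
  y ← -1.844276 + 0.23·(-4.638001) = -2.911017
x=0.460000, y=-2.911017:
  k1 = f(0.460000, -2.911017) = -5.977340
  k2 = f(0.575000, -3.598411) = -7.398623
  y ← -2.911017 + 0.23·(-7.398623) = -4.612700
y(0.69) ≈ -4.6127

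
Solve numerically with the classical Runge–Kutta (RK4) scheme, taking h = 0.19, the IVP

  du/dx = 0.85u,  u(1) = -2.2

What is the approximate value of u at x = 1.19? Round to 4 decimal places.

-2.5856

RK4: k1 = f(x_n, u_n); k2 = f(x_n + h/2, u_n + (h/2)·k1); k3 = f(x_n + h/2, u_n + (h/2)·k2); k4 = f(x_n + h, u_n + h·k3); u_{n+1} = u_n + (h/6)·(k1 + 2k2 + 2k3 + k4).
x=1.000000, u=-2.200000:
  k1 = f(1.000000, -2.200000) = -1.870000
  k2 = f(1.095000, -2.377650) = -2.021002
  k3 = f(1.095000, -2.391995) = -2.033196
  k4 = f(1.190000, -2.586307) = -2.198361
  u ← -2.200000 + (0.19/6)·(k1 + 2k2 + 2k3 + k4) = -2.585597
u(1.19) ≈ -2.5856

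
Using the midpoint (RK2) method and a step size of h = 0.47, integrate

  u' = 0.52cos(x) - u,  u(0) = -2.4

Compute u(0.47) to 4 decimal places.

Midpoint: k1 = f(x_n, u_n); k2 = f(x_n + h/2, u_n + (h/2)·k1); u_{n+1} = u_n + h·k2.
x=0.000000, u=-2.400000:
  k1 = f(0.000000, -2.400000) = 2.920000
  k2 = f(0.235000, -1.713800) = 2.219507
  u ← -2.400000 + 0.47·2.219507 = -1.356831
u(0.47) ≈ -1.3568

-1.3568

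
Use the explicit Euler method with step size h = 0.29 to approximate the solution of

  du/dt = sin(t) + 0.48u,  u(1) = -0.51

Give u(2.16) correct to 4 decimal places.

0.4709

Euler: u_{n+1} = u_n + h·f(t_n, u_n).
t=1.000000, u=-0.510000: f=0.596671 → u ← -0.510000 + 0.29·0.596671 = -0.336965
t=1.290000, u=-0.336965: f=0.799092 → u ← -0.336965 + 0.29·0.799092 = -0.105229
t=1.580000, u=-0.105229: f=0.949448 → u ← -0.105229 + 0.29·0.949448 = 0.170111
t=1.870000, u=0.170111: f=1.037225 → u ← 0.170111 + 0.29·1.037225 = 0.470906
u(2.16) ≈ 0.4709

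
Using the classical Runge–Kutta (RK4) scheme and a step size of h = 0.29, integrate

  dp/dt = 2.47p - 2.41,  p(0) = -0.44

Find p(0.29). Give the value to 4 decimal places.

RK4: k1 = f(t_n, p_n); k2 = f(t_n + h/2, p_n + (h/2)·k1); k3 = f(t_n + h/2, p_n + (h/2)·k2); k4 = f(t_n + h, p_n + h·k3); p_{n+1} = p_n + (h/6)·(k1 + 2k2 + 2k3 + k4).
t=0.000000, p=-0.440000:
  k1 = f(0.000000, -0.440000) = -3.496800
  k2 = f(0.145000, -0.947036) = -4.749179
  k3 = f(0.145000, -1.128631) = -5.197718
  k4 = f(0.290000, -1.947338) = -7.219926
  p ← -0.440000 + (0.29/6)·(k1 + 2k2 + 2k3 + k4) = -1.919508
p(0.29) ≈ -1.9195

-1.9195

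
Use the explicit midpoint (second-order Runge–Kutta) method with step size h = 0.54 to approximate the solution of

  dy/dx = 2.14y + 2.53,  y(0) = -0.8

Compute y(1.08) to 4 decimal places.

1.8646

Midpoint: k1 = f(x_n, y_n); k2 = f(x_n + h/2, y_n + (h/2)·k1); y_{n+1} = y_n + h·k2.
x=0.000000, y=-0.800000:
  k1 = f(0.000000, -0.800000) = 0.818000
  k2 = f(0.270000, -0.579140) = 1.290640
  y ← -0.800000 + 0.54·1.290640 = -0.103054
x=0.540000, y=-0.103054:
  k1 = f(0.540000, -0.103054) = 2.309464
  k2 = f(0.810000, 0.520501) = 3.643872
  y ← -0.103054 + 0.54·3.643872 = 1.864637
y(1.08) ≈ 1.8646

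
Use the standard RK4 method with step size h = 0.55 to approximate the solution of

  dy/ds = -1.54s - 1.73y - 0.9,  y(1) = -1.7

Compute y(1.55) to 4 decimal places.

-1.7005

RK4: k1 = f(s_n, y_n); k2 = f(s_n + h/2, y_n + (h/2)·k1); k3 = f(s_n + h/2, y_n + (h/2)·k2); k4 = f(s_n + h, y_n + h·k3); y_{n+1} = y_n + (h/6)·(k1 + 2k2 + 2k3 + k4).
s=1.000000, y=-1.700000:
  k1 = f(1.000000, -1.700000) = 0.501000
  k2 = f(1.275000, -1.562225) = -0.160851
  k3 = f(1.275000, -1.744234) = 0.154025
  k4 = f(1.550000, -1.615286) = -0.492555
  y ← -1.700000 + (0.55/6)·(k1 + 2k2 + 2k3 + k4) = -1.700477
y(1.55) ≈ -1.7005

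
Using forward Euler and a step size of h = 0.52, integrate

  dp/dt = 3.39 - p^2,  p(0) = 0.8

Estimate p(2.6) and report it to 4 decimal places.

2.0809

Euler: p_{n+1} = p_n + h·f(t_n, p_n).
t=0.000000, p=0.800000: f=2.750000 → p ← 0.800000 + 0.52·2.750000 = 2.230000
t=0.520000, p=2.230000: f=-1.582900 → p ← 2.230000 + 0.52·(-1.582900) = 1.406892
t=1.040000, p=1.406892: f=1.410655 → p ← 1.406892 + 0.52·1.410655 = 2.140433
t=1.560000, p=2.140433: f=-1.191451 → p ← 2.140433 + 0.52·(-1.191451) = 1.520878
t=2.080000, p=1.520878: f=1.076931 → p ← 1.520878 + 0.52·1.076931 = 2.080882
p(2.6) ≈ 2.0809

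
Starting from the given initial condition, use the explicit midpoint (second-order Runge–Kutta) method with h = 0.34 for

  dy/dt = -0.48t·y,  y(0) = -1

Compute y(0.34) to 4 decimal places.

-0.9723

Midpoint: k1 = f(t_n, y_n); k2 = f(t_n + h/2, y_n + (h/2)·k1); y_{n+1} = y_n + h·k2.
t=0.000000, y=-1.000000:
  k1 = f(0.000000, -1.000000) = 0.000000
  k2 = f(0.170000, -1.000000) = 0.081600
  y ← -1.000000 + 0.34·0.081600 = -0.972256
y(0.34) ≈ -0.9723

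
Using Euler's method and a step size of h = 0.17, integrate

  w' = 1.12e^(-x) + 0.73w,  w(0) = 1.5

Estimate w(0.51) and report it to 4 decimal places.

2.6873

Euler: w_{n+1} = w_n + h·f(x_n, w_n).
x=0.000000, w=1.500000: f=2.215000 → w ← 1.500000 + 0.17·2.215000 = 1.876550
x=0.170000, w=1.876550: f=2.314786 → w ← 1.876550 + 0.17·2.314786 = 2.270064
x=0.340000, w=2.270064: f=2.454329 → w ← 2.270064 + 0.17·2.454329 = 2.687300
w(0.51) ≈ 2.6873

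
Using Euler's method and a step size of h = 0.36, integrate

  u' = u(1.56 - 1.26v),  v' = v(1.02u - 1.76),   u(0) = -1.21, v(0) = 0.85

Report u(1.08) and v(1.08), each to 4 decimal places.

Euler on (u,v): u_{n+1} = u_n + h·u', v_{n+1} = v_n + h·v'.
0.000000: (-1.210000, 0.850000); f=(-0.591690, -2.545070) → (-1.423008, -0.066225)
0.360000: (-1.423008, -0.066225); f=(-2.338634, 0.212680) → (-2.264917, 0.010340)
0.720000: (-2.264917, 0.010340); f=(-3.503763, -0.042085) → (-3.526271, -0.004811)
(u(1.08), v(1.08)) ≈ (-3.5263, -0.0048)

-3.5263, -0.0048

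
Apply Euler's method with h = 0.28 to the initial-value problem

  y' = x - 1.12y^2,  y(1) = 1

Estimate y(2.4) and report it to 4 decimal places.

1.3528

Euler: y_{n+1} = y_n + h·f(x_n, y_n).
x=1.000000, y=1.000000: f=-0.120000 → y ← 1.000000 + 0.28·(-0.120000) = 0.966400
x=1.280000, y=0.966400: f=0.234000 → y ← 0.966400 + 0.28·0.234000 = 1.031920
x=1.560000, y=1.031920: f=0.367358 → y ← 1.031920 + 0.28·0.367358 = 1.134780
x=1.840000, y=1.134780: f=0.397747 → y ← 1.134780 + 0.28·0.397747 = 1.246149
x=2.120000, y=1.246149: f=0.380765 → y ← 1.246149 + 0.28·0.380765 = 1.352764
y(2.4) ≈ 1.3528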